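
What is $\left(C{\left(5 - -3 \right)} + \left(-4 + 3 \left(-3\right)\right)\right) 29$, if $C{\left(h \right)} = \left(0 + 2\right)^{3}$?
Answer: $-145$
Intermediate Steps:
$C{\left(h \right)} = 8$ ($C{\left(h \right)} = 2^{3} = 8$)
$\left(C{\left(5 - -3 \right)} + \left(-4 + 3 \left(-3\right)\right)\right) 29 = \left(8 + \left(-4 + 3 \left(-3\right)\right)\right) 29 = \left(8 - 13\right) 29 = \left(-5\right) 29 = -145$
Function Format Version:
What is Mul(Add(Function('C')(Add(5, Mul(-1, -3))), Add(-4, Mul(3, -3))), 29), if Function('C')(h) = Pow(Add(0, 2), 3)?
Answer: -145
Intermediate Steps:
Function('C')(h) = 8 (Function('C')(h) = Pow(2, 3) = 8)
Mul(Add(Function('C')(Add(5, Mul(-1, -3))), Add(-4, Mul(3, -3))), 29) = Mul(Add(8, Add(-4, Mul(3, -3))), 29) = Mul(Add(8, Add(-4, -9)), 29) = Mul(Add(8, -13), 29) = Mul(-5, 29) = -145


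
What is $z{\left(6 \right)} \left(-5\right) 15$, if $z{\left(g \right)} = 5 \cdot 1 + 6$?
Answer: $-825$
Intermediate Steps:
$z{\left(g \right)} = 11$ ($z{\left(g \right)} = 5 + 6 = 11$)
$z{\left(6 \right)} \left(-5\right) 15 = 11 \left(-5\right) 15 = \left(-55\right) 15 = -825$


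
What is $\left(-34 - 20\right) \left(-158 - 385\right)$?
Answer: $29322$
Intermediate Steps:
$\left(-34 - 20\right) \left(-158 - 385\right) = \left(-54\right) \left(-543\right) = 29322$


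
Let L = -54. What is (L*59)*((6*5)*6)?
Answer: -573480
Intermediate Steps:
(L*59)*((6*5)*6) = (-54*59)*((6*5)*6) = -95580*6 = -3186*180 = -573480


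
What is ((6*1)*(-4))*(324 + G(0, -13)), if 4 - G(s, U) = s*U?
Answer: -7872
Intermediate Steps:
G(s, U) = 4 - U*s (G(s, U) = 4 - s*U = 4 - U*s)
((6*1)*(-4))*(324 + G(0, -13)) = ((6*1)*(-4))*(324 + (4 - 1*(-13)*0)) = (6*(-4))*(324 + (4 + 0)) = -24*(324 + 4) = -24*328 = -7872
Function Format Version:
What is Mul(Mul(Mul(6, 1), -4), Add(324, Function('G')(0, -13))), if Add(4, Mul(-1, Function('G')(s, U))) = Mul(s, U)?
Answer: -7872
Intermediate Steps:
Function('G')(s, U) = Add(4, Mul(-1, U, s)) (Function('G')(s, U) = Add(4, Mul(-1, Mul(s, U))) = Add(4, Mul(-1, Mul(U, s))) = Add(4, Mul(-1, U, s)))
Mul(Mul(Mul(6, 1), -4), Add(324, Function('G')(0, -13))) = Mul(Mul(Mul(6, 1), -4), Add(324, Add(4, Mul(-1, -13, 0)))) = Mul(Mul(6, -4), Add(324, Add(4, 0))) = Mul(-24, Add(324, 4)) = Mul(-24, 328) = -7872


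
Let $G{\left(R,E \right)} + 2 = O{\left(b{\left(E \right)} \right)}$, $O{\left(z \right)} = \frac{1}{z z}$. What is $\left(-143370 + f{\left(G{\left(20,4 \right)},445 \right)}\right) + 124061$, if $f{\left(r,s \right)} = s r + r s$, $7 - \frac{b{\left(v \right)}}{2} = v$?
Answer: $- \frac{379157}{18} \approx -21064.0$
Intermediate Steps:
$b{\left(v \right)} = 14 - 2 v$
$O{\left(z \right)} = \frac{1}{z^{2}}$
$G{\left(R,E \right)} = -2 + \frac{1}{\left(14 - 2 E\right)^{2}}$
$f{\left(r,s \right)} = 2 r s$ ($f{\left(r,s \right)} = r s + r s = 2 r s$)
$\left(-143370 + f{\left(G{\left(20,4 \right)},445 \right)}\right) + 124061 = \left(-143370 + 2 \left(-2 + \frac{1}{4 \left(-7 + 4\right)^{2}}\right) 445\right) + 124061 = \left(-143370 + 2 \left(-2 + \frac{1}{4 \cdot 9}\right) 445\right) + 124061 = \left(-143370 + 2 \left(-2 + \frac{1}{4} \cdot \frac{1}{9}\right) 445\right) + 124061 = \left(-143370 + 2 \left(-2 + \frac{1}{36}\right) 445\right) + 124061 = \left(-143370 + 2 \left(- \frac{71}{36}\right) 445\right) + 124061 = \left(-143370 - \frac{31595}{18}\right) + 124061 = - \frac{2612255}{18} + 124061 = - \frac{379157}{18}$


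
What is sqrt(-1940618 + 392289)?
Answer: 19*I*sqrt(4289) ≈ 1244.3*I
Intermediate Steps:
sqrt(-1940618 + 392289) = sqrt(-1548329) = 19*I*sqrt(4289)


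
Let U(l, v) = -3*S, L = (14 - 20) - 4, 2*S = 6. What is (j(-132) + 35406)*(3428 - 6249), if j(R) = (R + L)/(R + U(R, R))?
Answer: -14083526548/141 ≈ -9.9883e+7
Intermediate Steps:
S = 3 (S = (½)*6 = 3)
L = -10 (L = -6 - 4 = -10)
U(l, v) = -9 (U(l, v) = -3*3 = -9)
j(R) = (-10 + R)/(-9 + R) (j(R) = (R - 10)/(R - 9) = (-10 + R)/(-9 + R))
(j(-132) + 35406)*(3428 - 6249) = ((-10 - 132)/(-9 - 132) + 35406)*(3428 - 6249) = (-142/(-141) + 35406)*(-2821) = (-1/141*(-142) + 35406)*(-2821) = (142/141 + 35406)*(-2821) = (4992388/141)*(-2821) = -14083526548/141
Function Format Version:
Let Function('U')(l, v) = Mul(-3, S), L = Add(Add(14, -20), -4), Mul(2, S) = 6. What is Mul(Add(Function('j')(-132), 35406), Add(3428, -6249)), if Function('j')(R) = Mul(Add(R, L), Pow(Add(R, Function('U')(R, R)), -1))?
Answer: Rational(-14083526548, 141) ≈ -9.9883e+7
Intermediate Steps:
S = 3 (S = Mul(Rational(1, 2), 6) = 3)
L = -10 (L = Add(-6, -4) = -10)
Function('U')(l, v) = -9 (Function('U')(l, v) = Mul(-3, 3) = -9)
Function('j')(R) = Mul(Pow(Add(-9, R), -1), Add(-10, R)) (Function('j')(R) = Mul(Add(R, -10), Pow(Add(R, -9), -1)) = Mul(Add(-10, R), Pow(Add(-9, R), -1)) = Mul(Pow(Add(-9, R), -1), Add(-10, R)))
Mul(Add(Function('j')(-132), 35406), Add(3428, -6249)) = Mul(Add(Mul(Pow(Add(-9, -132), -1), Add(-10, -132)), 35406), Add(3428, -6249)) = Mul(Add(Mul(Pow(-141, -1), -142), 35406), -2821) = Mul(Add(Mul(Rational(-1, 141), -142), 35406), -2821) = Mul(Add(Rational(142, 141), 35406), -2821) = Mul(Rational(4992388, 141), -2821) = Rational(-14083526548, 141)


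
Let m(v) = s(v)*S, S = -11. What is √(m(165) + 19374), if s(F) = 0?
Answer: √19374 ≈ 139.19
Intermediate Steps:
m(v) = 0 (m(v) = 0*(-11) = 0)
√(m(165) + 19374) = √(0 + 19374) = √19374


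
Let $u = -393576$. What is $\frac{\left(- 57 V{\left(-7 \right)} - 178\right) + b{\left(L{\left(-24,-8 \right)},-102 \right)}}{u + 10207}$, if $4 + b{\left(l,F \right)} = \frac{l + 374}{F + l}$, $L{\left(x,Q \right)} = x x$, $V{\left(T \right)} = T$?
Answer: $- \frac{51904}{90858453} \approx -0.00057126$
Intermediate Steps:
$L{\left(x,Q \right)} = x^{2}$
$b{\left(l,F \right)} = -4 + \frac{374 + l}{F + l}$ ($b{\left(l,F \right)} = -4 + \frac{l + 374}{F + l} = -4 + \frac{374 + l}{F + l}$)
$\frac{\left(- 57 V{\left(-7 \right)} - 178\right) + b{\left(L{\left(-24,-8 \right)},-102 \right)}}{u + 10207} = \frac{\left(\left(-57\right) \left(-7\right) - 178\right) + \frac{374 - -408 - 3 \left(-24\right)^{2}}{-102 + \left(-24\right)^{2}}}{-393576 + 10207} = \frac{\left(399 - 178\right) + \frac{374 + 408 - 1728}{-102 + 576}}{-383369} = \left(221 + \frac{374 + 408 - 1728}{474}\right) \left(- \frac{1}{383369}\right) = \left(221 + \frac{1}{474} \left(-946\right)\right) \left(- \frac{1}{383369}\right) = \left(221 - \frac{473}{237}\right) \left(- \frac{1}{383369}\right) = \frac{51904}{237} \left(- \frac{1}{383369}\right) = - \frac{51904}{90858453}$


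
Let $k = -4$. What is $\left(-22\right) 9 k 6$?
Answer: $4752$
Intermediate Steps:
$\left(-22\right) 9 k 6 = \left(-22\right) 9 \left(\left(-4\right) 6\right) = \left(-198\right) \left(-24\right) = 4752$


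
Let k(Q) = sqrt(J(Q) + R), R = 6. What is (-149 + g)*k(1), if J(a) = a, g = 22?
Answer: -127*sqrt(7) ≈ -336.01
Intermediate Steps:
k(Q) = sqrt(6 + Q) (k(Q) = sqrt(Q + 6) = sqrt(6 + Q))
(-149 + g)*k(1) = (-149 + 22)*sqrt(6 + 1) = -127*sqrt(7)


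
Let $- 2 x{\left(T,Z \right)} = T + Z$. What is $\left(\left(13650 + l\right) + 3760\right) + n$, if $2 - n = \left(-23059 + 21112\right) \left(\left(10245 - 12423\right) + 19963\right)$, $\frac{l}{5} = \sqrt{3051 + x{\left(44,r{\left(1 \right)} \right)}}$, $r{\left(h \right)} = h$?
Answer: $34644807 + \frac{15 \sqrt{1346}}{2} \approx 3.4645 \cdot 10^{7}$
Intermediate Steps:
$x{\left(T,Z \right)} = - \frac{T}{2} - \frac{Z}{2}$ ($x{\left(T,Z \right)} = - \frac{T + Z}{2} = - \frac{T}{2} - \frac{Z}{2}$)
$l = \frac{15 \sqrt{1346}}{2}$ ($l = 5 \sqrt{3051 - \frac{45}{2}} = 5 \sqrt{\frac{6057}{2}} = 5 \frac{3 \sqrt{1346}}{2} = \frac{15 \sqrt{1346}}{2} \approx 275.16$)
$n = 34627397$ ($n = 2 - \left(-23059 + 21112\right) \left(\left(10245 - 12423\right) + 19963\right) = 2 - - 1947 \left(-2178 + 19963\right) = 2 - \left(-1947\right) 17785 = 2 - -34627395 = 2 + 34627395 = 34627397$)
$\left(\left(13650 + l\right) + 3760\right) + n = \left(\left(13650 + \frac{15 \sqrt{1346}}{2}\right) + 3760\right) + 34627397 = \left(17410 + \frac{15 \sqrt{1346}}{2}\right) + 34627397 = 34644807 + \frac{15 \sqrt{1346}}{2}$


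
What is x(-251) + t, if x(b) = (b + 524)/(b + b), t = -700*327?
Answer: -114908073/502 ≈ -2.2890e+5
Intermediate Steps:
t = -228900
x(b) = (524 + b)/(2*b) (x(b) = (524 + b)/((2*b)) = (524 + b)*(1/(2*b)) = (524 + b)/(2*b))
x(-251) + t = (1/2)*(524 - 251)/(-251) - 228900 = (1/2)*(-1/251)*273 - 228900 = -273/502 - 228900 = -114908073/502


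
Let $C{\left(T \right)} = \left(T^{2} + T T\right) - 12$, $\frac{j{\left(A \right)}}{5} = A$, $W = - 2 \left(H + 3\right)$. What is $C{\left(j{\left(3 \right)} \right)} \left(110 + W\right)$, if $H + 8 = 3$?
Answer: $49932$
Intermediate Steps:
$H = -5$ ($H = -8 + 3 = -5$)
$W = 4$ ($W = - 2 \left(-5 + 3\right) = \left(-2\right) \left(-2\right) = 4$)
$j{\left(A \right)} = 5 A$
$C{\left(T \right)} = -12 + 2 T^{2}$ ($C{\left(T \right)} = \left(T^{2} + T^{2}\right) - 12 = 2 T^{2} - 12 = -12 + 2 T^{2}$)
$C{\left(j{\left(3 \right)} \right)} \left(110 + W\right) = \left(-12 + 2 \left(5 \cdot 3\right)^{2}\right) \left(110 + 4\right) = \left(-12 + 2 \cdot 15^{2}\right) 114 = \left(-12 + 2 \cdot 225\right) 114 = \left(-12 + 450\right) 114 = 438 \cdot 114 = 49932$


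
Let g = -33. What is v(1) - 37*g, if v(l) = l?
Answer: 1222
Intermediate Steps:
v(1) - 37*g = 1 - 37*(-33) = 1 + 1221 = 1222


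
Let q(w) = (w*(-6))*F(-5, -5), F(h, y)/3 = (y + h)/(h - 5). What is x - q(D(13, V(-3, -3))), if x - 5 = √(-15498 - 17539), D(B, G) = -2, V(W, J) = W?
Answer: -31 + I*√33037 ≈ -31.0 + 181.76*I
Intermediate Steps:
F(h, y) = 3*(h + y)/(-5 + h) (F(h, y) = 3*((y + h)/(h - 5)) = 3*((h + y)/(-5 + h)) = 3*(h + y)/(-5 + h))
q(w) = -18*w (q(w) = (w*(-6))*(3*(-5 - 5)/(-5 - 5)) = (-6*w)*(3*(-10)/(-10)) = (-6*w)*(3*(-⅒)*(-10)) = -6*w*3 = -18*w)
x = 5 + I*√33037 (x = 5 + √(-15498 - 17539) = 5 + √(-33037) = 5 + I*√33037 ≈ 5.0 + 181.76*I)
x - q(D(13, V(-3, -3))) = (5 + I*√33037) - (-18)*(-2) = (5 + I*√33037) - 1*36 = (5 + I*√33037) - 36 = -31 + I*√33037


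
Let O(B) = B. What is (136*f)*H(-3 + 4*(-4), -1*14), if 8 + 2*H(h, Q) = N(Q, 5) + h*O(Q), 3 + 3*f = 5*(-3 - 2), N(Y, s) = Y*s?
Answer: -357952/3 ≈ -1.1932e+5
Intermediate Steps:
f = -28/3 (f = -1 + (5*(-3 - 2))/3 = -1 + (5*(-5))/3 = -1 + (⅓)*(-25) = -1 - 25/3 = -28/3 ≈ -9.3333)
H(h, Q) = -4 + 5*Q/2 + Q*h/2 (H(h, Q) = -4 + (Q*5 + h*Q)/2 = -4 + (5*Q + Q*h)/2 = -4 + (5*Q/2 + Q*h/2) = -4 + 5*Q/2 + Q*h/2)
(136*f)*H(-3 + 4*(-4), -1*14) = (136*(-28/3))*(-4 + 5*(-1*14)/2 + (-1*14)*(-3 + 4*(-4))/2) = -3808*(-4 + (5/2)*(-14) + (½)*(-14)*(-3 - 16))/3 = -3808*(-4 - 35 + (½)*(-14)*(-19))/3 = -3808*(-4 - 35 + 133)/3 = -3808/3*94 = -357952/3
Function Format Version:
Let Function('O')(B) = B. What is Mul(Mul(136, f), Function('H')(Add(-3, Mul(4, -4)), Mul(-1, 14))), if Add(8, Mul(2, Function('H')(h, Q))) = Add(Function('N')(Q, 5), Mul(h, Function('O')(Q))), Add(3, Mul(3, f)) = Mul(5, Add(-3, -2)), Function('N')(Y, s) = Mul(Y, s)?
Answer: Rational(-357952, 3) ≈ -1.1932e+5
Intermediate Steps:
f = Rational(-28, 3) (f = Add(-1, Mul(Rational(1, 3), Mul(5, Add(-3, -2)))) = Add(-1, Mul(Rational(1, 3), Mul(5, -5))) = Add(-1, Mul(Rational(1, 3), -25)) = Add(-1, Rational(-25, 3)) = Rational(-28, 3) ≈ -9.3333)
Function('H')(h, Q) = Add(-4, Mul(Rational(5, 2), Q), Mul(Rational(1, 2), Q, h)) (Function('H')(h, Q) = Add(-4, Mul(Rational(1, 2), Add(Mul(Q, 5), Mul(h, Q)))) = Add(-4, Mul(Rational(1, 2), Add(Mul(5, Q), Mul(Q, h)))) = Add(-4, Add(Mul(Rational(5, 2), Q), Mul(Rational(1, 2), Q, h))) = Add(-4, Mul(Rational(5, 2), Q), Mul(Rational(1, 2), Q, h)))
Mul(Mul(136, f), Function('H')(Add(-3, Mul(4, -4)), Mul(-1, 14))) = Mul(Mul(136, Rational(-28, 3)), Add(-4, Mul(Rational(5, 2), Mul(-1, 14)), Mul(Rational(1, 2), Mul(-1, 14), Add(-3, Mul(4, -4))))) = Mul(Rational(-3808, 3), Add(-4, Mul(Rational(5, 2), -14), Mul(Rational(1, 2), -14, Add(-3, -16)))) = Mul(Rational(-3808, 3), Add(-4, -35, Mul(Rational(1, 2), -14, -19))) = Mul(Rational(-3808, 3), Add(-4, -35, 133)) = Mul(Rational(-3808, 3), 94) = Rational(-357952, 3)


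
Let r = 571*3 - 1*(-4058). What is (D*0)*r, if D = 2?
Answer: 0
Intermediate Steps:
r = 5771 (r = 1713 + 4058 = 5771)
(D*0)*r = (2*0)*5771 = 0*5771 = 0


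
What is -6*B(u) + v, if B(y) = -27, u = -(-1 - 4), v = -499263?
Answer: -499101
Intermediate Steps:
u = 5 (u = -1*(-5) = 5)
-6*B(u) + v = -6*(-27) - 499263 = 162 - 499263 = -499101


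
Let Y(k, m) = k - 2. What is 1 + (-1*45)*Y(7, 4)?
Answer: -224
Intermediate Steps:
Y(k, m) = -2 + k
1 + (-1*45)*Y(7, 4) = 1 + (-1*45)*(-2 + 7) = 1 - 45*5 = 1 - 225 = -224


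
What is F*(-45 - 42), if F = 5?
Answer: -435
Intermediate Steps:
F*(-45 - 42) = 5*(-45 - 42) = 5*(-87) = -435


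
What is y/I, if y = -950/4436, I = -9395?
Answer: 95/4167622 ≈ 2.2795e-5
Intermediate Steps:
y = -475/2218 (y = -950*1/4436 = -475/2218 ≈ -0.21416)
y/I = -475/2218/(-9395) = -475/2218*(-1/9395) = 95/4167622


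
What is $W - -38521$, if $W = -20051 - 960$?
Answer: $17510$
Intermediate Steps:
$W = -21011$ ($W = -20051 - 960 = -21011$)
$W - -38521 = -21011 - -38521 = -21011 + 38521 = 17510$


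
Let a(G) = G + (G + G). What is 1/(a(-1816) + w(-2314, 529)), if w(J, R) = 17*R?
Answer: 1/3545 ≈ 0.00028209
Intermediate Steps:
a(G) = 3*G (a(G) = G + 2*G = 3*G)
1/(a(-1816) + w(-2314, 529)) = 1/(3*(-1816) + 17*529) = 1/(-5448 + 8993) = 1/3545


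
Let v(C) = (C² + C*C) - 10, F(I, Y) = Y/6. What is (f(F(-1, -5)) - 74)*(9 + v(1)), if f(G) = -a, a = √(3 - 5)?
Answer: -74 - I*√2 ≈ -74.0 - 1.4142*I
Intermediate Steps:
F(I, Y) = Y/6 (F(I, Y) = Y*(⅙) = Y/6)
a = I*√2 (a = √(-2) = I*√2 ≈ 1.4142*I)
v(C) = -10 + 2*C² (v(C) = (C² + C²) - 10 = 2*C² - 10 = -10 + 2*C²)
f(G) = -I*√2
(f(F(-1, -5)) - 74)*(9 + v(1)) = (-I*√2 - 74)*(9 + (-10 + 2*1²)) = (-74 - I*√2)*(9 + (-10 + 2*1)) = (-74 - I*√2)*(9 + (-10 + 2)) = (-74 - I*√2)*(9 - 8) = (-74 - I*√2)*1 = -74 - I*√2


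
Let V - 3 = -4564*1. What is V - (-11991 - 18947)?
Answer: 26377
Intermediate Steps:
V = -4561 (V = 3 - 4564*1 = 3 - 4564 = -4561)
V - (-11991 - 18947) = -4561 - (-11991 - 18947) = -4561 - 1*(-30938) = -4561 + 30938 = 26377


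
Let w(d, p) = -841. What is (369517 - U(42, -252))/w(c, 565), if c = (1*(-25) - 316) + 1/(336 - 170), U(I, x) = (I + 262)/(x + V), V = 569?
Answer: -117136585/266597 ≈ -439.38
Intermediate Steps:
U(I, x) = (262 + I)/(569 + x) (U(I, x) = (I + 262)/(x + 569) = (262 + I)/(569 + x))
c = -56605/166 (c = (-25 - 316) + 1/166 = -341 + 1/166 = -56605/166 ≈ -340.99)
(369517 - U(42, -252))/w(c, 565) = (369517 - (262 + 42)/(569 - 252))/(-841) = (369517 - 304/317)*(-1/841) = (117136585/317)*(-1/841) = -117136585/266597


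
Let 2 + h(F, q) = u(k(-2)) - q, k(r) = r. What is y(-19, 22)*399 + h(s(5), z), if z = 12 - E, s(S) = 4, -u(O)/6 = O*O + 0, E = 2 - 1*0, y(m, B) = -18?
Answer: -7218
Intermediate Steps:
E = 2 (E = 2 + 0 = 2)
u(O) = -6*O² (u(O) = -6*(O*O + 0) = -6*(O² + 0) = -6*O²)
z = 10 (z = 12 - 1*2 = 12 - 2 = 10)
h(F, q) = -26 - q (h(F, q) = -2 + (-6*(-2)² - q) = -2 + (-6*4 - q) = -2 + (-24 - q) = -26 - q)
y(-19, 22)*399 + h(s(5), z) = -18*399 + (-26 - 1*10) = -7182 + (-26 - 10) = -7182 - 36 = -7218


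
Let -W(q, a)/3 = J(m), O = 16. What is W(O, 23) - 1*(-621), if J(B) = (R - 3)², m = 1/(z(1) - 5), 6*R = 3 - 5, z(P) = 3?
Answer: 1763/3 ≈ 587.67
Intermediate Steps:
R = -⅓ (R = (3 - 5)/6 = (⅙)*(-2) = -⅓ ≈ -0.33333)
m = -½ (m = 1/(3 - 5) = 1/(-2) = -½ ≈ -0.50000)
J(B) = 100/9 (J(B) = (-⅓ - 3)² = (-10/3)² = 100/9)
W(q, a) = -100/3 (W(q, a) = -3*100/9 = -100/3)
W(O, 23) - 1*(-621) = -100/3 - 1*(-621) = -100/3 + 621 = 1763/3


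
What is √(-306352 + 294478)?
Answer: I*√11874 ≈ 108.97*I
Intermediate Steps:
√(-306352 + 294478) = √(-11874) = I*√11874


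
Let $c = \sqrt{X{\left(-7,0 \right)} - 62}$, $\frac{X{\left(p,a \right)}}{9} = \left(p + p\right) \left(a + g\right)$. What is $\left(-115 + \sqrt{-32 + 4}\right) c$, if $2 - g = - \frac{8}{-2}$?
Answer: $\sqrt{190} \left(-115 + 2 i \sqrt{7}\right) \approx -1585.2 + 72.938 i$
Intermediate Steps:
$g = -2$ ($g = 2 - - \frac{8}{-2} = 2 - \left(-8\right) \left(- \frac{1}{2}\right) = 2 - 4 = -2$)
$X{\left(p,a \right)} = 18 p \left(-2 + a\right)$ ($X{\left(p,a \right)} = 9 \left(p + p\right) \left(a - 2\right) = 9 \cdot 2 p \left(-2 + a\right) = 18 p \left(-2 + a\right)$)
$c = \sqrt{190}$ ($c = \sqrt{18 \left(-7\right) \left(-2 + 0\right) - 62} = \sqrt{18 \left(-7\right) \left(-2\right) - 62} = \sqrt{252 - 62} = \sqrt{190} \approx 13.784$)
$\left(-115 + \sqrt{-32 + 4}\right) c = \left(-115 + \sqrt{-32 + 4}\right) \sqrt{190} = \left(-115 + \sqrt{-28}\right) \sqrt{190} = \left(-115 + 2 i \sqrt{7}\right) \sqrt{190} = \sqrt{190} \left(-115 + 2 i \sqrt{7}\right)$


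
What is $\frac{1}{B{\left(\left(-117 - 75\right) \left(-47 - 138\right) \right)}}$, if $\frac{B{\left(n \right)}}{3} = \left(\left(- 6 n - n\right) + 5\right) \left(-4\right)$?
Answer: $\frac{1}{2983620} \approx 3.3516 \cdot 10^{-7}$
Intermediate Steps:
$B{\left(n \right)} = -60 + 84 n$ ($B{\left(n \right)} = 3 \left(\left(- 6 n - n\right) + 5\right) \left(-4\right) = 3 \left(- 7 n + 5\right) \left(-4\right) = 3 \left(5 - 7 n\right) \left(-4\right) = 3 \left(-20 + 28 n\right) = -60 + 84 n$)
$\frac{1}{B{\left(\left(-117 - 75\right) \left(-47 - 138\right) \right)}} = \frac{1}{-60 + 84 \left(-117 - 75\right) \left(-47 - 138\right)} = \frac{1}{-60 + 84 \left(\left(-192\right) \left(-185\right)\right)} = \frac{1}{-60 + 84 \cdot 35520} = \frac{1}{-60 + 2983680} = \frac{1}{2983620}$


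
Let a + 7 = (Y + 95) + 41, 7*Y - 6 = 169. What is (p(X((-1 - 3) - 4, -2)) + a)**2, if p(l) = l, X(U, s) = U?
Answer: 21316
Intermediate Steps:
Y = 25 (Y = 6/7 + (1/7)*169 = 6/7 + 169/7 = 25)
a = 154 (a = -7 + ((25 + 95) + 41) = -7 + (120 + 41) = -7 + 161 = 154)
(p(X((-1 - 3) - 4, -2)) + a)**2 = (((-1 - 3) - 4) + 154)**2 = ((-4 - 4) + 154)**2 = (-8 + 154)**2 = 146**2 = 21316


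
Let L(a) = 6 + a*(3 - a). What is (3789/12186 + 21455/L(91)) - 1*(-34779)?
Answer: 94198657076/2708677 ≈ 34777.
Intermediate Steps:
(3789/12186 + 21455/L(91)) - 1*(-34779) = (3789/12186 + 21455/(6 - 1*91² + 3*91)) - 1*(-34779) = (3789*(1/12186) + 21455/(6 - 1*8281 + 273)) + 34779 = (421/1354 + 21455/(6 - 8281 + 273)) + 34779 = (421/1354 + 21455/(-8002)) + 34779 = (421/1354 + 21455*(-1/8002)) + 34779 = (421/1354 - 21455/8002) + 34779 = -6420307/2708677 + 34779 = 94198657076/2708677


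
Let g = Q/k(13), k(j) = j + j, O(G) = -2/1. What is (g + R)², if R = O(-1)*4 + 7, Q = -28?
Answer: 729/169 ≈ 4.3136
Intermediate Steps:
O(G) = -2 (O(G) = -2*1 = -2)
k(j) = 2*j
R = -1 (R = -2*4 + 7 = -8 + 7 = -1)
g = -14/13 (g = -28/(2*13) = -28/26 = -28*1/26 = -14/13 ≈ -1.0769)
(g + R)² = (-14/13 - 1)² = (-27/13)² = 729/169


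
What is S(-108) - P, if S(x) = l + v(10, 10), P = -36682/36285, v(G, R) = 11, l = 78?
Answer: 3266047/36285 ≈ 90.011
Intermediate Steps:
P = -36682/36285 (P = -36682*1/36285 = -36682/36285 ≈ -1.0109)
S(x) = 89 (S(x) = 78 + 11 = 89)
S(-108) - P = 89 - 1*(-36682/36285) = 89 + 36682/36285 = 3266047/36285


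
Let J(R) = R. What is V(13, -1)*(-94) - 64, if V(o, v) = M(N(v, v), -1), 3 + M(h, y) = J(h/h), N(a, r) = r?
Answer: 124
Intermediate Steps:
M(h, y) = -2 (M(h, y) = -3 + h/h = -3 + 1 = -2)
V(o, v) = -2
V(13, -1)*(-94) - 64 = -2*(-94) - 64 = 188 - 64 = 124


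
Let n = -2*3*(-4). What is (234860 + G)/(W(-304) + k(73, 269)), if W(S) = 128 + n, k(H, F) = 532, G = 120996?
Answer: 88964/171 ≈ 520.26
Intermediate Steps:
n = 24 (n = -6*(-4) = 24)
W(S) = 152 (W(S) = 128 + 24 = 152)
(234860 + G)/(W(-304) + k(73, 269)) = (234860 + 120996)/(152 + 532) = 355856/684 = 355856*(1/684) = 88964/171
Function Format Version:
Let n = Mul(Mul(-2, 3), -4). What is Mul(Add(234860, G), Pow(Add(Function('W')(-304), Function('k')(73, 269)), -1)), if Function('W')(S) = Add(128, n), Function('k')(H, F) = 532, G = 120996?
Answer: Rational(88964, 171) ≈ 520.26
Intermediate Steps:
n = 24 (n = Mul(-6, -4) = 24)
Function('W')(S) = 152 (Function('W')(S) = Add(128, 24) = 152)
Mul(Add(234860, G), Pow(Add(Function('W')(-304), Function('k')(73, 269)), -1)) = Mul(Add(234860, 120996), Pow(Add(152, 532), -1)) = Mul(355856, Pow(684, -1)) = Mul(355856, Rational(1, 684)) = Rational(88964, 171)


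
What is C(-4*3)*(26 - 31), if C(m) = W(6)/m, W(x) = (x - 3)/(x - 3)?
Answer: 5/12 ≈ 0.41667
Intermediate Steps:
W(x) = 1 (W(x) = (-3 + x)/(-3 + x) = 1)
C(m) = 1/m
C(-4*3)*(26 - 31) = (26 - 31)/((-4*3)) = -5/(-12) = -1/12*(-5) = 5/12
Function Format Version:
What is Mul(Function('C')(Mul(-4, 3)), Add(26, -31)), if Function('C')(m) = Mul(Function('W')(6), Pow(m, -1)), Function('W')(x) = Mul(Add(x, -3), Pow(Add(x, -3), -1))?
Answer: Rational(5, 12) ≈ 0.41667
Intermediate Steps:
Function('W')(x) = 1 (Function('W')(x) = Mul(Add(-3, x), Pow(Add(-3, x), -1)) = 1)
Function('C')(m) = Pow(m, -1) (Function('C')(m) = Mul(1, Pow(m, -1)) = Pow(m, -1))
Mul(Function('C')(Mul(-4, 3)), Add(26, -31)) = Mul(Pow(Mul(-4, 3), -1), Add(26, -31)) = Mul(Pow(-12, -1), -5) = Mul(Rational(-1, 12), -5) = Rational(5, 12)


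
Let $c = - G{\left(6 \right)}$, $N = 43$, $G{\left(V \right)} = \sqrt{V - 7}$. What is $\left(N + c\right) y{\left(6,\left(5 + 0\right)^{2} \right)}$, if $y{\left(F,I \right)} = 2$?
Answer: $86 - 2 i \approx 86.0 - 2.0 i$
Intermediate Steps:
$G{\left(V \right)} = \sqrt{-7 + V}$
$c = - i$ ($c = - \sqrt{-7 + 6} = - \sqrt{-1} = - i \approx - 1.0 i$)
$\left(N + c\right) y{\left(6,\left(5 + 0\right)^{2} \right)} = \left(43 - i\right) 2 = 86 - 2 i$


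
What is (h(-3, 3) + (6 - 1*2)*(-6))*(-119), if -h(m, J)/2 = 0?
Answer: 2856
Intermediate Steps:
h(m, J) = 0 (h(m, J) = -2*0 = 0)
(h(-3, 3) + (6 - 1*2)*(-6))*(-119) = (0 + (6 - 1*2)*(-6))*(-119) = (0 + (6 - 2)*(-6))*(-119) = (0 + 4*(-6))*(-119) = (0 - 24)*(-119) = -24*(-119) = 2856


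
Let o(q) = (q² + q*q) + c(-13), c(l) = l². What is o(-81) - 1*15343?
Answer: -2052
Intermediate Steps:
o(q) = 169 + 2*q² (o(q) = (q² + q*q) + (-13)² = (q² + q²) + 169 = 2*q² + 169 = 169 + 2*q²)
o(-81) - 1*15343 = (169 + 2*(-81)²) - 1*15343 = (169 + 2*6561) - 15343 = (169 + 13122) - 15343 = 13291 - 15343 = -2052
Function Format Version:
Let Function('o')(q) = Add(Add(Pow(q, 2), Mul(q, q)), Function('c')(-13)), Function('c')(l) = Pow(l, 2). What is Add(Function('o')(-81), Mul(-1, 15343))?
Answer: -2052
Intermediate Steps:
Function('o')(q) = Add(169, Mul(2, Pow(q, 2))) (Function('o')(q) = Add(Add(Pow(q, 2), Mul(q, q)), Pow(-13, 2)) = Add(Add(Pow(q, 2), Pow(q, 2)), 169) = Add(Mul(2, Pow(q, 2)), 169) = Add(169, Mul(2, Pow(q, 2))))
Add(Function('o')(-81), Mul(-1, 15343)) = Add(Add(169, Mul(2, Pow(-81, 2))), Mul(-1, 15343)) = Add(Add(169, Mul(2, 6561)), -15343) = Add(Add(169, 13122), -15343) = Add(13291, -15343) = -2052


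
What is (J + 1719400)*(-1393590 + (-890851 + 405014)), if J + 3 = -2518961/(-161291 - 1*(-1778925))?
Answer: -5227349037147166699/1617634 ≈ -3.2315e+12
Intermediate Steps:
J = -7371863/1617634 (J = -3 - 2518961/(-161291 - 1*(-1778925)) = -3 - 2518961/(-161291 + 1778925) = -3 - 2518961/1617634 = -7371863/1617634 ≈ -4.5572)
(J + 1719400)*(-1393590 + (-890851 + 405014)) = (-7371863/1617634 + 1719400)*(-1393590 + (-890851 + 405014)) = 2781352527737*(-1393590 - 485837)/1617634 = (2781352527737/1617634)*(-1879427) = -5227349037147166699/1617634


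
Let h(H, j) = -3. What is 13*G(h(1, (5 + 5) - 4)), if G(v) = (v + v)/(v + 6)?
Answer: -26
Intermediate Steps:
G(v) = 2*v/(6 + v) (G(v) = (2*v)/(6 + v) = 2*v/(6 + v))
13*G(h(1, (5 + 5) - 4)) = 13*(2*(-3)/(6 - 3)) = 13*(2*(-3)/3) = 13*(2*(-3)*(1/3)) = 13*(-2) = -26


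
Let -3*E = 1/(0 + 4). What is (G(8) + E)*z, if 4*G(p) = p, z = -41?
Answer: -943/12 ≈ -78.583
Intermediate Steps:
E = -1/12 (E = -1/(3*(0 + 4)) = -1/3/4 = -1/3*1/4 = -1/12 ≈ -0.083333)
G(p) = p/4
(G(8) + E)*z = ((1/4)*8 - 1/12)*(-41) = (2 - 1/12)*(-41) = (23/12)*(-41) = -943/12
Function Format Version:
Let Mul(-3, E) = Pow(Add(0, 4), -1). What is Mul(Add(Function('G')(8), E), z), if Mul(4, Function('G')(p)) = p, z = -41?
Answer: Rational(-943, 12) ≈ -78.583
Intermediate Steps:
E = Rational(-1, 12) (E = Mul(Rational(-1, 3), Pow(Add(0, 4), -1)) = Mul(Rational(-1, 3), Pow(4, -1)) = Mul(Rational(-1, 3), Rational(1, 4)) = Rational(-1, 12) ≈ -0.083333)
Function('G')(p) = Mul(Rational(1, 4), p)
Mul(Add(Function('G')(8), E), z) = Mul(Add(Mul(Rational(1, 4), 8), Rational(-1, 12)), -41) = Mul(Add(2, Rational(-1, 12)), -41) = Mul(Rational(23, 12), -41) = Rational(-943, 12)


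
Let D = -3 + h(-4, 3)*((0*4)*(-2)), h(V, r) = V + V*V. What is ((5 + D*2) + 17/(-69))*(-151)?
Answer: 12986/69 ≈ 188.20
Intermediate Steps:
h(V, r) = V + V²
D = -3 (D = -3 + (-4*(1 - 4))*((0*4)*(-2)) = -3 + (-4*(-3))*(0*(-2)) = -3 + 12*0 = -3 + 0 = -3)
((5 + D*2) + 17/(-69))*(-151) = ((5 - 3*2) + 17/(-69))*(-151) = ((5 - 6) + 17*(-1/69))*(-151) = (-1 - 17/69)*(-151) = -86/69*(-151) = 12986/69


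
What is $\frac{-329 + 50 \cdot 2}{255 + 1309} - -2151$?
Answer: $\frac{3363935}{1564} \approx 2150.9$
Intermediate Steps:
$\frac{-329 + 50 \cdot 2}{255 + 1309} - -2151 = \frac{-329 + 100}{1564} + 2151 = \left(-229\right) \frac{1}{1564} + 2151 = - \frac{229}{1564} + 2151 = \frac{3363935}{1564}$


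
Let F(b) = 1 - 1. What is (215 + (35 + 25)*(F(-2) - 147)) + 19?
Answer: -8586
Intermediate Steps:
F(b) = 0
(215 + (35 + 25)*(F(-2) - 147)) + 19 = (215 + (35 + 25)*(0 - 147)) + 19 = (215 + 60*(-147)) + 19 = (215 - 8820) + 19 = -8605 + 19 = -8586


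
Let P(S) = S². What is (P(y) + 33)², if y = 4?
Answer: 2401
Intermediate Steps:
(P(y) + 33)² = (4² + 33)² = (16 + 33)² = 49² = 2401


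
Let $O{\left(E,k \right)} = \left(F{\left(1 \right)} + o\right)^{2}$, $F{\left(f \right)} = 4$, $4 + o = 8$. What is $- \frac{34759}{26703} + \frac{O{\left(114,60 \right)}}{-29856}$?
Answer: $- \frac{10827851}{8304633} \approx -1.3038$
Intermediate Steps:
$o = 4$ ($o = -4 + 8 = 4$)
$O{\left(E,k \right)} = 64$ ($O{\left(E,k \right)} = \left(4 + 4\right)^{2} = 8^{2} = 64$)
$- \frac{34759}{26703} + \frac{O{\left(114,60 \right)}}{-29856} = - \frac{34759}{26703} + \frac{64}{-29856} = \left(-34759\right) \frac{1}{26703} + 64 \left(- \frac{1}{29856}\right) = - \frac{34759}{26703} - \frac{2}{933} = - \frac{10827851}{8304633}$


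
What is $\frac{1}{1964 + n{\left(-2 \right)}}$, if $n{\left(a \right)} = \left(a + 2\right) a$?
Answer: $\frac{1}{1964} \approx 0.00050917$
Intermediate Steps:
$n{\left(a \right)} = a \left(2 + a\right)$ ($n{\left(a \right)} = \left(2 + a\right) a = a \left(2 + a\right)$)
$\frac{1}{1964 + n{\left(-2 \right)}} = \frac{1}{1964 - 2 \left(2 - 2\right)} = \frac{1}{1964 - 0} = \frac{1}{1964 + 0} = \frac{1}{1964}$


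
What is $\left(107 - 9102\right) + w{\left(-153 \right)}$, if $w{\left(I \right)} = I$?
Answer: $-9148$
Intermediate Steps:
$\left(107 - 9102\right) + w{\left(-153 \right)} = \left(107 - 9102\right) - 153 = -8995 - 153 = -9148$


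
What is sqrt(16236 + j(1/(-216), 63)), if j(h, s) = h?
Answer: 5*sqrt(841674)/36 ≈ 127.42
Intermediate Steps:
sqrt(16236 + j(1/(-216), 63)) = sqrt(16236 + 1/(-216)) = sqrt(16236 - 1/216) = sqrt(3506975/216) = 5*sqrt(841674)/36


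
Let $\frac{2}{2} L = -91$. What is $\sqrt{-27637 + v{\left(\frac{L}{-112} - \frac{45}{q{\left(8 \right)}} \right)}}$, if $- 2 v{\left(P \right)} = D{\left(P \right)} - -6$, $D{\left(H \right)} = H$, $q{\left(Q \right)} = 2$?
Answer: $\frac{3 i \sqrt{196474}}{8} \approx 166.22 i$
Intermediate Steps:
$L = -91$
$v{\left(P \right)} = -3 - \frac{P}{2}$ ($v{\left(P \right)} = - \frac{P - -6}{2} = - \frac{P + 6}{2} = - \frac{6 + P}{2} = -3 - \frac{P}{2}$)
$\sqrt{-27637 + v{\left(\frac{L}{-112} - \frac{45}{q{\left(8 \right)}} \right)}} = \sqrt{-27637 - \left(3 + \frac{- \frac{91}{-112} - \frac{45}{2}}{2}\right)} = \sqrt{-27637 - \left(3 + \frac{\left(-91\right) \left(- \frac{1}{112}\right) - \frac{45}{2}}{2}\right)} = \sqrt{-27637 - \left(3 + \frac{\frac{13}{16} - \frac{45}{2}}{2}\right)} = \sqrt{-27637 - - \frac{251}{32}} = \sqrt{-27637 + \left(-3 + \frac{347}{32}\right)} = \sqrt{-27637 + \frac{251}{32}} = \sqrt{- \frac{884133}{32}} = \frac{3 i \sqrt{196474}}{8}$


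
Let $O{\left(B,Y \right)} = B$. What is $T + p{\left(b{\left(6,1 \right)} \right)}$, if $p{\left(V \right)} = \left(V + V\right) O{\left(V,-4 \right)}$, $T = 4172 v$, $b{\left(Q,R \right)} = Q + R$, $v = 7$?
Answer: $29302$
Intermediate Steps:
$T = 29204$ ($T = 4172 \cdot 7 = 29204$)
$p{\left(V \right)} = 2 V^{2}$ ($p{\left(V \right)} = \left(V + V\right) V = 2 V V = 2 V^{2}$)
$T + p{\left(b{\left(6,1 \right)} \right)} = 29204 + 2 \left(6 + 1\right)^{2} = 29204 + 2 \cdot 7^{2} = 29204 + 2 \cdot 49 = 29204 + 98 = 29302$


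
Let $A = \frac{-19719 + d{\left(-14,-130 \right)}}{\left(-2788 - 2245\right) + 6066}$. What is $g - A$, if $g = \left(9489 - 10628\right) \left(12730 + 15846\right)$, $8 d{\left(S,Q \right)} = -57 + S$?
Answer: $- \frac{268977043073}{8264} \approx -3.2548 \cdot 10^{7}$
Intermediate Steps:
$d{\left(S,Q \right)} = - \frac{57}{8} + \frac{S}{8}$ ($d{\left(S,Q \right)} = \frac{-57 + S}{8} = - \frac{57}{8} + \frac{S}{8}$)
$g = -32548064$ ($g = \left(-1139\right) 28576 = -32548064$)
$A = - \frac{157823}{8264}$ ($A = \frac{-19719 + \left(- \frac{57}{8} + \frac{1}{8} \left(-14\right)\right)}{\left(-2788 - 2245\right) + 6066} = \frac{-19719 - \frac{71}{8}}{\left(-2788 - 2245\right) + 6066} = \frac{-19719 - \frac{71}{8}}{-5033 + 6066} = - \frac{157823}{8 \cdot 1033} = \left(- \frac{157823}{8}\right) \frac{1}{1033} = - \frac{157823}{8264} \approx -19.098$)
$g - A = -32548064 - - \frac{157823}{8264} = -32548064 + \frac{157823}{8264} = - \frac{268977043073}{8264}$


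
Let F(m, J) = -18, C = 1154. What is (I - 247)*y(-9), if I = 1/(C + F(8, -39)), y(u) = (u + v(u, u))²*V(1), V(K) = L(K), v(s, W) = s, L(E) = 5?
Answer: -113639355/284 ≈ -4.0014e+5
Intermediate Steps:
V(K) = 5
y(u) = 20*u² (y(u) = (u + u)²*5 = (2*u)²*5 = (4*u²)*5 = 20*u²)
I = 1/1136 (I = 1/(1154 - 18) = 1/1136 ≈ 0.00088028)
(I - 247)*y(-9) = (1/1136 - 247)*(20*(-9)²) = -1402955*81/284 = -280591/1136*1620 = -113639355/284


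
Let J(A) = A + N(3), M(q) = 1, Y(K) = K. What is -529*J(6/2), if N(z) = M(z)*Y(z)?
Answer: -3174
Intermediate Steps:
N(z) = z (N(z) = 1*z = z)
J(A) = 3 + A (J(A) = A + 3 = 3 + A)
-529*J(6/2) = -529*(3 + 6/2) = -529*(3 + 6*(½)) = -529*(3 + 3) = -529*6 = -3174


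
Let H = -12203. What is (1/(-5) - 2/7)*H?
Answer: 207451/35 ≈ 5927.2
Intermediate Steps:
(1/(-5) - 2/7)*H = (1/(-5) - 2/7)*(-12203) = (1*(-⅕) - 2*⅐)*(-12203) = (-⅕ - 2/7)*(-12203) = -17/35*(-12203) = 207451/35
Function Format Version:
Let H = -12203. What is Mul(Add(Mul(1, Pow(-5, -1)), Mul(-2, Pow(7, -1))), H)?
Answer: Rational(207451, 35) ≈ 5927.2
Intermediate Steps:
Mul(Add(Mul(1, Pow(-5, -1)), Mul(-2, Pow(7, -1))), H) = Mul(Add(Mul(1, Pow(-5, -1)), Mul(-2, Pow(7, -1))), -12203) = Mul(Add(Mul(1, Rational(-1, 5)), Mul(-2, Rational(1, 7))), -12203) = Mul(Add(Rational(-1, 5), Rational(-2, 7)), -12203) = Mul(Rational(-17, 35), -12203) = Rational(207451, 35)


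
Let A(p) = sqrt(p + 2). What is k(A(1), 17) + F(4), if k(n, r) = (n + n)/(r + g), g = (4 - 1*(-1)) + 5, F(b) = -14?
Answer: -14 + 2*sqrt(3)/27 ≈ -13.872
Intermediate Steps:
A(p) = sqrt(2 + p)
g = 10 (g = (4 + 1) + 5 = 5 + 5 = 10)
k(n, r) = 2*n/(10 + r) (k(n, r) = (n + n)/(r + 10) = (2*n)/(10 + r) = 2*n/(10 + r))
k(A(1), 17) + F(4) = 2*sqrt(2 + 1)/(10 + 17) - 14 = 2*sqrt(3)/27 - 14 = -14 + 2*sqrt(3)/27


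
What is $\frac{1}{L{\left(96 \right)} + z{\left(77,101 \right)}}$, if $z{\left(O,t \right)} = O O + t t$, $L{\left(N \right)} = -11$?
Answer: $\frac{1}{16119} \approx 6.2039 \cdot 10^{-5}$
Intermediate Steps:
$z{\left(O,t \right)} = O^{2} + t^{2}$
$\frac{1}{L{\left(96 \right)} + z{\left(77,101 \right)}} = \frac{1}{-11 + \left(77^{2} + 101^{2}\right)} = \frac{1}{-11 + \left(5929 + 10201\right)} = \frac{1}{-11 + 16130} = \frac{1}{16119}$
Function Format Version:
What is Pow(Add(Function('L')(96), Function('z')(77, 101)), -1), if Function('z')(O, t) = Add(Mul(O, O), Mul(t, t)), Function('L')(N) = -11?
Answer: Rational(1, 16119) ≈ 6.2039e-5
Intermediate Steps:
Function('z')(O, t) = Add(Pow(O, 2), Pow(t, 2))
Pow(Add(Function('L')(96), Function('z')(77, 101)), -1) = Pow(Add(-11, Add(Pow(77, 2), Pow(101, 2))), -1) = Pow(Add(-11, Add(5929, 10201)), -1) = Pow(Add(-11, 16130), -1) = Pow(16119, -1) = Rational(1, 16119)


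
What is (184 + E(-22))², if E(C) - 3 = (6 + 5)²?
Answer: 94864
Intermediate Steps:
E(C) = 124 (E(C) = 3 + (6 + 5)² = 3 + 11² = 3 + 121 = 124)
(184 + E(-22))² = (184 + 124)² = 308² = 94864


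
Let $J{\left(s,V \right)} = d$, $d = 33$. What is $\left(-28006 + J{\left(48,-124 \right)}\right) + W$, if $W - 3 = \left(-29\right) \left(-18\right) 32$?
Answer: $-11266$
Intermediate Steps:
$J{\left(s,V \right)} = 33$
$W = 16707$ ($W = 3 + \left(-29\right) \left(-18\right) 32 = 3 + 522 \cdot 32 = 3 + 16704 = 16707$)
$\left(-28006 + J{\left(48,-124 \right)}\right) + W = \left(-28006 + 33\right) + 16707 = -27973 + 16707 = -11266$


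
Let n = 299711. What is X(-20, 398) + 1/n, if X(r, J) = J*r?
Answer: -2385699559/299711 ≈ -7960.0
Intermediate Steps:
X(-20, 398) + 1/n = 398*(-20) + 1/299711 = -7960 + 1/299711 = -2385699559/299711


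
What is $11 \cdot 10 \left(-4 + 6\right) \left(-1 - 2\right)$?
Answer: $-660$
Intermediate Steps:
$11 \cdot 10 \left(-4 + 6\right) \left(-1 - 2\right) = 110 \cdot 2 \left(-3\right) = 110 \left(-6\right) = -660$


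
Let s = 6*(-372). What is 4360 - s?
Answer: 6592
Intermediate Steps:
s = -2232
4360 - s = 4360 - 1*(-2232) = 4360 + 2232 = 6592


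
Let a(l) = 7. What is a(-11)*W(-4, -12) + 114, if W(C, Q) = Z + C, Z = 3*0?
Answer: 86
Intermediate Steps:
Z = 0
W(C, Q) = C (W(C, Q) = 0 + C = C)
a(-11)*W(-4, -12) + 114 = 7*(-4) + 114 = -28 + 114 = 86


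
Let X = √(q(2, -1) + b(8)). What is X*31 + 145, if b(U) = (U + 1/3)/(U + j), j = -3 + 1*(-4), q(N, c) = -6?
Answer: 145 + 31*√21/3 ≈ 192.35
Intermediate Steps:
j = -7 (j = -3 - 4 = -7)
b(U) = (⅓ + U)/(-7 + U) (b(U) = (U + 1/3)/(U - 7) = (U + ⅓)/(-7 + U) = (⅓ + U)/(-7 + U))
X = √21/3 (X = √(-6 + (⅓ + 8)/(-7 + 8)) = √(-6 + (25/3)/1) = √(-6 + 1*(25/3)) = √(-6 + 25/3) = √(7/3) = √21/3 ≈ 1.5275)
X*31 + 145 = (√21/3)*31 + 145 = 31*√21/3 + 145 = 145 + 31*√21/3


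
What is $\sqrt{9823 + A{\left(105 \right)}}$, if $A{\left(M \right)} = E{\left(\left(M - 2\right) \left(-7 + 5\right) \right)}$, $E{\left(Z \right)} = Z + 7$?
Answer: $2 \sqrt{2406} \approx 98.102$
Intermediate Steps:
$E{\left(Z \right)} = 7 + Z$
$A{\left(M \right)} = 11 - 2 M$ ($A{\left(M \right)} = 7 + \left(M - 2\right) \left(-7 + 5\right) = 7 + \left(-2 + M\right) \left(-2\right) = 7 - \left(-4 + 2 M\right) = 11 - 2 M$)
$\sqrt{9823 + A{\left(105 \right)}} = \sqrt{9823 + \left(11 - 210\right)} = \sqrt{9823 - 199} = \sqrt{9624} = 2 \sqrt{2406}$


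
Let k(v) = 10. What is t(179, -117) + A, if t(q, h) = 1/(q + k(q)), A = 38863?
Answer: 7345108/189 ≈ 38863.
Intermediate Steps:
t(q, h) = 1/(10 + q) (t(q, h) = 1/(q + 10) = 1/(10 + q))
t(179, -117) + A = 1/(10 + 179) + 38863 = 1/189 + 38863 = 7345108/189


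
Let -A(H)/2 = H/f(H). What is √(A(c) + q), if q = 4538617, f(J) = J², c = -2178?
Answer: √4942553914/33 ≈ 2130.4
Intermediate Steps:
A(H) = -2/H (A(H) = -2*H/(H²) = -2*H/H² = -2/H)
√(A(c) + q) = √(-2/(-2178) + 4538617) = √(-2*(-1/2178) + 4538617) = √(1/1089 + 4538617) = √(4942553914/1089) = √4942553914/33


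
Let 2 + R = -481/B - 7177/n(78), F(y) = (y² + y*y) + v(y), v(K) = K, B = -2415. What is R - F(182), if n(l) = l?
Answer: -4177030259/62790 ≈ -66524.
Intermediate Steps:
F(y) = y + 2*y² (F(y) = (y² + y*y) + y = (y² + y²) + y = 2*y² + y = y + 2*y²)
R = -5890559/62790 (R = -2 + (-481/(-2415) - 7177/78) = -2 + (-481*(-1/2415) - 7177*1/78) = -2 + (481/2415 - 7177/78) = -2 - 5764979/62790 = -5890559/62790 ≈ -93.814)
R - F(182) = -5890559/62790 - 182*(1 + 2*182) = -5890559/62790 - 182*(1 + 364) = -5890559/62790 - 182*365 = -5890559/62790 - 1*66430 = -5890559/62790 - 66430 = -4177030259/62790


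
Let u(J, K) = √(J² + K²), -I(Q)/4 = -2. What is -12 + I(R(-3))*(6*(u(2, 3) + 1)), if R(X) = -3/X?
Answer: 36 + 48*√13 ≈ 209.07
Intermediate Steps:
I(Q) = 8 (I(Q) = -4*(-2) = 8)
-12 + I(R(-3))*(6*(u(2, 3) + 1)) = -12 + 8*(6*(√(2² + 3²) + 1)) = -12 + 8*(6*(√(4 + 9) + 1)) = -12 + 8*(6*(√13 + 1)) = -12 + 8*(6*(1 + √13)) = -12 + 8*(6 + 6*√13) = -12 + (48 + 48*√13) = 36 + 48*√13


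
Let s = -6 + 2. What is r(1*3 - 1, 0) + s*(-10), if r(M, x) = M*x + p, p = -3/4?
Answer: 157/4 ≈ 39.250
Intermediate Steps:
s = -4
p = -¾ (p = -3*¼ = -¾ ≈ -0.75000)
r(M, x) = -¾ + M*x (r(M, x) = M*x - ¾ = -¾ + M*x)
r(1*3 - 1, 0) + s*(-10) = (-¾ + (1*3 - 1)*0) - 4*(-10) = (-¾ + (3 - 1)*0) + 40 = (-¾ + 2*0) + 40 = (-¾ + 0) + 40 = -¾ + 40 = 157/4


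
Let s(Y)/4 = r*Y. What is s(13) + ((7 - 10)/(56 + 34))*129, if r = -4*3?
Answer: -6283/10 ≈ -628.30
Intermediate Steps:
r = -12
s(Y) = -48*Y (s(Y) = 4*(-12*Y) = -48*Y)
s(13) + ((7 - 10)/(56 + 34))*129 = -48*13 + ((7 - 10)/(56 + 34))*129 = -624 - 3/90*129 = -624 - 3*1/90*129 = -624 - 1/30*129 = -624 - 43/10 = -6283/10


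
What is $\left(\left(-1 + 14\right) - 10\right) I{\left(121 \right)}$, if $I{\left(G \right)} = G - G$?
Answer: $0$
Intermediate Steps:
$I{\left(G \right)} = 0$
$\left(\left(-1 + 14\right) - 10\right) I{\left(121 \right)} = \left(\left(-1 + 14\right) - 10\right) 0 = \left(13 - 10\right) 0 = 3 \cdot 0 = 0$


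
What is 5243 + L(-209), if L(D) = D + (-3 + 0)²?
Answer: 5043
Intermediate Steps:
L(D) = 9 + D (L(D) = D + (-3)² = D + 9 = 9 + D)
5243 + L(-209) = 5243 + (9 - 209) = 5243 - 200 = 5043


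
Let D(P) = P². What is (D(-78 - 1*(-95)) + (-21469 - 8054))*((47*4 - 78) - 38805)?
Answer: 1131209630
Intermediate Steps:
(D(-78 - 1*(-95)) + (-21469 - 8054))*((47*4 - 78) - 38805) = ((-78 - 1*(-95))² + (-21469 - 8054))*((47*4 - 78) - 38805) = ((-78 + 95)² - 29523)*((188 - 78) - 38805) = (17² - 29523)*(110 - 38805) = (289 - 29523)*(-38695) = -29234*(-38695) = 1131209630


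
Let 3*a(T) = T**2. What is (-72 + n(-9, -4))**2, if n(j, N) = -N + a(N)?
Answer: 35344/9 ≈ 3927.1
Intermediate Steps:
a(T) = T**2/3
n(j, N) = -N + N**2/3
(-72 + n(-9, -4))**2 = (-72 + (1/3)*(-4)*(-3 - 4))**2 = (-72 + (1/3)*(-4)*(-7))**2 = (-72 + 28/3)**2 = (-188/3)**2 = 35344/9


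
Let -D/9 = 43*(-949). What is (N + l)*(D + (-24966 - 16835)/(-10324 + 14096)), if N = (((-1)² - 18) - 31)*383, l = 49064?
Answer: 10625053382450/943 ≈ 1.1267e+10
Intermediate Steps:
D = 367263 (D = -387*(-949) = -9*(-40807) = 367263)
N = -18384 (N = ((1 - 18) - 31)*383 = (-17 - 31)*383 = -48*383 = -18384)
(N + l)*(D + (-24966 - 16835)/(-10324 + 14096)) = (-18384 + 49064)*(367263 + (-24966 - 16835)/(-10324 + 14096)) = 30680*(367263 - 41801/3772) = 30680*(1385274235/3772) = 10625053382450/943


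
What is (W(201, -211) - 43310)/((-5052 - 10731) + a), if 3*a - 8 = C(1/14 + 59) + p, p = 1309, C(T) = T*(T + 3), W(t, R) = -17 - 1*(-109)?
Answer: 25412184/8303609 ≈ 3.0604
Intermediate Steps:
W(t, R) = 92 (W(t, R) = -17 + 109 = 92)
C(T) = T*(3 + T)
a = 976795/588 (a = 8/3 + ((1/14 + 59)*(3 + (1/14 + 59)) + 1309)/3 = 8/3 + (827*(3 + 827/14)/14 + 1309)/3 = 8/3 + ((827/14)*(869/14) + 1309)/3 = 8/3 + (718663/196 + 1309)/3 = 8/3 + (⅓)*(975227/196) = 8/3 + 975227/588 = 976795/588 ≈ 1661.2)
(W(201, -211) - 43310)/((-5052 - 10731) + a) = (92 - 43310)/((-5052 - 10731) + 976795/588) = -43218/(-15783 + 976795/588) = -43218/(-8303609/588) = -43218*(-588/8303609) = 25412184/8303609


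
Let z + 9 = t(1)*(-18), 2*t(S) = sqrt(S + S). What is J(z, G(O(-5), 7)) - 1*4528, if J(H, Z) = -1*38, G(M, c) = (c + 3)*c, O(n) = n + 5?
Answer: -4566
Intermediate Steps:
t(S) = sqrt(2)*sqrt(S)/2 (t(S) = sqrt(S + S)/2 = sqrt(2*S)/2 = (sqrt(2)*sqrt(S))/2 = sqrt(2)*sqrt(S)/2)
O(n) = 5 + n
G(M, c) = c*(3 + c) (G(M, c) = (3 + c)*c = c*(3 + c))
z = -9 - 9*sqrt(2) (z = -9 + (sqrt(2)*sqrt(1)/2)*(-18) = -9 + ((1/2)*sqrt(2)*1)*(-18) = -9 + (sqrt(2)/2)*(-18) = -9 - 9*sqrt(2) ≈ -21.728)
J(H, Z) = -38
J(z, G(O(-5), 7)) - 1*4528 = -38 - 1*4528 = -38 - 4528 = -4566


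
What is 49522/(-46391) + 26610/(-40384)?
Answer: -1617180479/936727072 ≈ -1.7264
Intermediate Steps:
49522/(-46391) + 26610/(-40384) = 49522*(-1/46391) + 26610*(-1/40384) = -49522/46391 - 13305/20192 = -1617180479/936727072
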